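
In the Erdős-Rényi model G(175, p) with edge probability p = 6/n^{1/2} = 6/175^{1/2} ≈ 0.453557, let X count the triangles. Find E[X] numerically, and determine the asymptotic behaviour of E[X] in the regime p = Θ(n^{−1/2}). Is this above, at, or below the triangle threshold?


Number of potential triangles: C(175, 3) = 877975.
Each occurs with probability p³ ≈ (0.453557)³ ≈ 9.33032299e-02.
By linearity: E[X] = C(175, 3)·p³ ≈ 877975 · 9.33032299e-02 ≈ 81917.903279.
Since α = 1/2 < 1, p = c/n^{1/2} ≫ 1/n is above the triangle threshold p ~ 1/n. Asymptotically E[X] ~ (c³/6)·n^{3(1−α)} = (6³/6)·n^{1.5} → ∞; triangles are abundant w.h.p.

E[X] ≈ 81917.903279; in regime p = Θ(1/n^{1/2}) E[X] diverges (above the triangle threshold p ~ 1/n).


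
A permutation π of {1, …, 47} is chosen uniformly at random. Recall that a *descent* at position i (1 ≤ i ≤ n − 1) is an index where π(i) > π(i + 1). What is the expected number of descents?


Write X = Σ X_I over i = 1, …, 46, with X_I the indicator of one descent.
There are 46 indicators.
For each fixed i, the pair (π(i), π(i+1)) is a uniformly random ordered pair of distinct values from {1, …, 47}; by symmetry P[π(i) > π(i+1)] = 1/2.
By linearity: E[X] = 46 · (1/2) = (47 − 1) · (1/2) = 23 ≈ 23.000.

E[X] = 23 = 23.000.


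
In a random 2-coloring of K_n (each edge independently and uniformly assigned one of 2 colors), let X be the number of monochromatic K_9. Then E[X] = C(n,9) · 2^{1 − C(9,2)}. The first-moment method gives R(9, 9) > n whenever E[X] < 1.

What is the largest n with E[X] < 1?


We need C(n, 9) · 2^{1 − 36} < 1, i.e. C(n, 9) < 2^{36 − 1} = 34359738368.
Check values of n near the boundary:
  n = 61: C(61, 9) = 17341763505; 17341763505 < 34359738368? YES
  n = 62: C(62, 9) = 20286591270; 20286591270 < 34359738368? YES
  n = 63: C(63, 9) = 23667689815; 23667689815 < 34359738368? YES
  n = 64: C(64, 9) = 27540584512; 27540584512 < 34359738368? YES
  n = 65: C(65, 9) = 31966749880; 31966749880 < 34359738368? YES
  n = 66: C(66, 9) = 37014131440; 37014131440 < 34359738368? NO
The largest n with C(n, 9) < 34359738368 is n = 65 (where E[X] = 3995843735/4294967296 ≈ 0.93035). Hence R(9, 9) > 65, i.e. R(9, 9) ≥ 66.

Largest n = 65; hence R(9, 9) > 65.


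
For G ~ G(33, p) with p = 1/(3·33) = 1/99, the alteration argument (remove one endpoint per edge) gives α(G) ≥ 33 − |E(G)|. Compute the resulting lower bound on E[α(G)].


E[|E(G)|] = C(33, 2)·p = 528 · (1/99) = 16/3.
E[α(G)] ≥ n − E[|E(G)|] = 33 − 16/3 = 83/3.
Numerically: ≈ 27.666667.
(This is only a lower bound; the true E[α(G)] may be larger.)

E[α(G)] ≥ 83/3 ≈ 27.666667.


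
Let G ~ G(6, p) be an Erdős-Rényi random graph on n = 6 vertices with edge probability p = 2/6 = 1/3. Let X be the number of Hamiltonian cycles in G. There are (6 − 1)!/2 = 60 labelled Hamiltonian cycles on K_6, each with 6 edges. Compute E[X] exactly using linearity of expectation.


K_6 has (6 − 1)!/2 = 60 labelled Hamiltonian cycles.
For each such Hamiltonian cycle H, let X_H = 1 if all 6 edges of H are present in G. Then P[X_H = 1] = p^{6} = (1/3)^{6} = 1/729.
By linearity of expectation: E[X] = Σ_H E[X_H] = 60 · p^{6} = 60 · 1/729 = 20/243.
Numerically: E[X] ≈ 0.082305.

E[X] = 60 · (1/3)^{6} = 20/243 ≈ 0.082305.


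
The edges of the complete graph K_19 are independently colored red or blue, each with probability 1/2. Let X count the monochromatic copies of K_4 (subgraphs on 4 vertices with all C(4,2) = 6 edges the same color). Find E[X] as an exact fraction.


Let X = Σ_S X_S over the C(19, 4) = 3876 subsets S of size 4, where X_S = 1 if the K_4 on S is monochromatic.
For a fixed S, the K_4 on S has C(4, 2) = 6 edges. P[all 6 edges red] = (1/2)^6, and likewise for blue, so P[monochromatic] = 2·(1/2)^6 = 2^{1 − 6} = 1/32.
Summing: E[X] = C(19, 4) · 2^{1 − 6} = 3876 · 1/32 = 969/8.
Numerically: E[X] ≈ 121.1250.

E[X] = C(19,4)·2^(1−C(4,2)) = 969/8 ≈ 121.1250.


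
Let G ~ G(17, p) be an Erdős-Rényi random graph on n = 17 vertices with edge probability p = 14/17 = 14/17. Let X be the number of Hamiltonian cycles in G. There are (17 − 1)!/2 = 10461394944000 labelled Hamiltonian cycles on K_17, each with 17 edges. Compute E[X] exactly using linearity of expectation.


K_17 has (17 − 1)!/2 = 10461394944000 labelled Hamiltonian cycles.
For each such Hamiltonian cycle H, let X_H = 1 if all 17 edges of H are present in G. Then P[X_H = 1] = p^{17} = (14/17)^{17} = 30491346729331195904/827240261886336764177.
By linearity: E[X] = Σ_H E[X_H] = 10461394944000 · p^{17} = 10461394944000 · 30491346729331195904/827240261886336764177 = 318982020509976309331579109376000/827240261886336764177.
Numerically: E[X] ≈ 3.856e+11.

E[X] = 10461394944000 · (14/17)^{17} = 318982020509976309331579109376000/827240261886336764177 ≈ 3.856e+11.


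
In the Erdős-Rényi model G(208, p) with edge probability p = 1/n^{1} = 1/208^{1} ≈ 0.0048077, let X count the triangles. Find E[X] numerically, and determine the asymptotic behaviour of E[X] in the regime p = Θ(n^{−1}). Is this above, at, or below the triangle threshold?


Number of potential triangles: C(208, 3) = 1478256.
Each occurs with probability p³ ≈ (0.0048077)³ ≈ 1.1112454e-07.
By linearity: E[X] = C(208, 3)·p³ ≈ 1478256 · 1.1112454e-07 ≈ 0.16427.
Here α = 1, so p = 1/n is exactly at the triangle threshold p ~ 1/n. Asymptotically E[X] → c³/6 = 1³/6 = 1/6 ≈ 0.16667, a bounded constant. In this regime the triangle count is asymptotically Poisson(c³/6).

E[X] ≈ 0.16427; in regime p = Θ(1/n^{1}) E[X] stays bounded (at the triangle threshold p ~ 1/n).


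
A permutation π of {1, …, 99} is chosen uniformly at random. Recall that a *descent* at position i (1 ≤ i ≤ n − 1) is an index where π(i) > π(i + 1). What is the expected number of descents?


Write X = Σ X_I over i = 1, …, 98, with X_I the indicator of one descent.
There are 98 indicators.
For each fixed i, the pair (π(i), π(i+1)) is a uniformly random ordered pair of distinct values from {1, …, 99}; by symmetry P[π(i) > π(i+1)] = 1/2.
By linearity: E[X] = 98 · (1/2) = (99 − 1) · (1/2) = 49 ≈ 49.000.

E[X] = 49 = 49.000.


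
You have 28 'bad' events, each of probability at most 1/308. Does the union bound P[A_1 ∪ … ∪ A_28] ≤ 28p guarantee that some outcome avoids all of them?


Union bound: P[∪_{i=1}^{28} A_i] ≤ Σ_i P[A_i] ≤ 28·p = 28·(1/308) = 1/11.
Numerically: 1/11 ≈ 0.0909091.
Is 1/11 < 1? YES.
Since P[∪ A_i] ≤ 1/11 < 1, the complement has P[∩ A_i^c] ≥ 1 − 1/11 = 10/11 > 0, so some outcome avoids every A_i.

28·p = 1/11 ≈ 0.0909091; existence CERTIFIED by the union bound.


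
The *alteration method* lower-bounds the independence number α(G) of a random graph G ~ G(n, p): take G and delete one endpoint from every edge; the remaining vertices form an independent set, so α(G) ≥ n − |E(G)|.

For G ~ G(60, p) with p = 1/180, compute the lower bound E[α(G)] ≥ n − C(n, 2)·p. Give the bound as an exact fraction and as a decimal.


E[|E(G)|] = C(60, 2)·p = 1770 · (1/180) = 59/6.
E[α(G)] ≥ n − E[|E(G)|] = 60 − 59/6 = 301/6.
Numerically: ≈ 50.16667.
(This is only a lower bound; the true E[α(G)] may be larger.)

E[α(G)] ≥ 301/6 ≈ 50.16667.


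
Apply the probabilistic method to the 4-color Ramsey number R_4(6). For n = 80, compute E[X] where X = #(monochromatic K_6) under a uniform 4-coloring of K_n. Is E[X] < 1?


E[X] = C(80, 6) · 4^{1 − 15} = 300500200 · 4^{−14} = 300500200/268435456.
As a reduced fraction: E[X] = 37562525/33554432 ≈ 1.119.
Is E[X] < 1? NO.
Since E[X] ≥ 1, the first-moment bound is inconclusive at n = 80; it does NOT by itself certify R_4(6) > 80.

E[X] = 37562525/33554432 ≈ 1.119; E[X] ≥ 1; first-moment method inconclusive here.


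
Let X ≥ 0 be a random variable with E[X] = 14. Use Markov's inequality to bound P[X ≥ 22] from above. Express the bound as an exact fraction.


μ = E[X] = 14, a = 22.
Markov: P[X ≥ 22] ≤ μ/a = (14)/22 = 7/11.
Numerically: ≈ 0.6364.
(Since a = 22 > μ = 14.0000, the bound 7/11 is < 1 and informative.)

P[X ≥ 22] ≤ 7/11 ≈ 0.6364.


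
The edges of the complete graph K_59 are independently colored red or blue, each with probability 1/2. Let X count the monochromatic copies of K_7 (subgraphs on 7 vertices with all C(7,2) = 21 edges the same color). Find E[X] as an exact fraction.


Let X = Σ_S X_S over the C(59, 7) = 341149446 subsets S of size 7, where X_S = 1 if the K_7 on S is monochromatic.
For a fixed S, the K_7 on S has C(7, 2) = 21 edges. P[all 21 edges red] = (1/2)^21, and likewise for blue, so P[monochromatic] = 2·(1/2)^21 = 2^{1 − 21} = 1/1048576.
By linearity: E[X] = C(59, 7) · 2^{1 − 21} = 341149446 · 1/1048576 = 170574723/524288.
Numerically: E[X] ≈ 325.3455.

E[X] = C(59,7)·2^(1−C(7,2)) = 170574723/524288 ≈ 325.3455.


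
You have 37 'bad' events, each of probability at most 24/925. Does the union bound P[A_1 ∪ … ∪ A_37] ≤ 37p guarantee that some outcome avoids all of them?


Union bound: P[∪_{i=1}^{37} A_i] ≤ Σ_i P[A_i] ≤ 37·p = 37·(24/925) = 24/25.
Numerically: 24/25 ≈ 0.9600000.
Is 24/25 < 1? YES.
Since P[∪ A_i] ≤ 24/25 < 1, the complement has P[∩ A_i^c] ≥ 1 − 24/25 = 1/25 > 0, so some outcome avoids every A_i.

37·p = 24/25 ≈ 0.9600000; existence CERTIFIED by the union bound.


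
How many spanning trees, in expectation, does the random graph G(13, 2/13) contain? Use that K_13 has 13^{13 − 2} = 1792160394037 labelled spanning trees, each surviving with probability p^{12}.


K_13 has 13^{13 − 2} = 1792160394037 labelled spanning trees.
For each such spanning tree H, let X_H = 1 if all 12 edges of H are present in G. Then P[X_H = 1] = p^{12} = (2/13)^{12} = 4096/23298085122481.
By linearity of expectation: E[X] = Σ_H E[X_H] = 1792160394037 · p^{12} = 1792160394037 · 4096/23298085122481 = 4096/13.
Numerically: E[X] ≈ 315.08.

E[X] = 1792160394037 · (2/13)^{12} = 4096/13 ≈ 315.08.


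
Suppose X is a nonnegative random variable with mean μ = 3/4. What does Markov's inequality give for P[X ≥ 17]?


μ = E[X] = 3/4, a = 17.
Markov: P[X ≥ 17] ≤ μ/a = (3/4)/17 = 3/68.
Numerically: ≈ 0.044118.
(Since a = 17 > μ = 0.750000, the bound 3/68 is < 1 and informative.)

P[X ≥ 17] ≤ 3/68 ≈ 0.044118.


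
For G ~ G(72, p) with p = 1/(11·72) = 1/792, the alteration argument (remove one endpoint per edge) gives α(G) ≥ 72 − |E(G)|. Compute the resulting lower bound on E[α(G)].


E[|E(G)|] = C(72, 2)·p = 2556 · (1/792) = 71/22.
E[α(G)] ≥ n − E[|E(G)|] = 72 − 71/22 = 1513/22.
Numerically: ≈ 68.773.
(This is only a lower bound; the true E[α(G)] may be larger.)

E[α(G)] ≥ 1513/22 ≈ 68.773.


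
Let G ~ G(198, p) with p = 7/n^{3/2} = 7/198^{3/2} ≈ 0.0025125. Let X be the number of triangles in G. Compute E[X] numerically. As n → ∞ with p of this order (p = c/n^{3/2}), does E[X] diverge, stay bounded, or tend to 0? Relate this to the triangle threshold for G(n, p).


Number of potential triangles: C(198, 3) = 1274196.
Each occurs with probability p³ ≈ (0.0025125)³ ≈ 1.5859912e-08.
By linearity: E[X] = C(198, 3)·p³ ≈ 1274196 · 1.5859912e-08 ≈ 0.02021.
Since α = 3/2 > 1, p = c/n^{3/2} = o(1/n) is below the triangle threshold p ~ 1/n. Asymptotically E[X] ~ (c³/6)·n^{3(1−α)} = (7³/6)·n^{-1.5} → 0, so by Markov's inequality G has no triangles w.h.p.

E[X] ≈ 0.02021; in regime p = Θ(1/n^{3/2}) E[X] tends to 0 (below the triangle threshold p ~ 1/n).


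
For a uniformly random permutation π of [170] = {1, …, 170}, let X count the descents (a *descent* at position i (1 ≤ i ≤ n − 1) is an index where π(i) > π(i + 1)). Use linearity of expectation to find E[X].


Write X = Σ X_I over i = 1, …, 169, with X_I the indicator of one descent.
There are 169 indicators.
For each fixed i, the pair (π(i), π(i+1)) is a uniformly random ordered pair of distinct values from {1, …, 170}; by symmetry P[π(i) > π(i+1)] = 1/2.
By linearity: E[X] = 169 · (1/2) = (170 − 1) · (1/2) = 169/2 ≈ 84.500.

E[X] = 169/2 = 84.500.


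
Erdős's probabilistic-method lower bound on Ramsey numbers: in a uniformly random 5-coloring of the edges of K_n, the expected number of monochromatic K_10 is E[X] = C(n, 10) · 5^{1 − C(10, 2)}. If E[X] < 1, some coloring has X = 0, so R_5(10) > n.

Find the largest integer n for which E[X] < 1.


We need C(n, 10) · 5^{1 − 45} < 1, i.e. C(n, 10) < 5^{45 − 1} = 5684341886080801486968994140625.
Check values of n near the boundary:
  n = 5391: C(5391, 10) = 5666344714787188828795213697883; 5666344714787188828795213697883 < 5684341886080801486968994140625? YES
  n = 5392: C(5392, 10) = 5676873040158402483252283957448; 5676873040158402483252283957448 < 5684341886080801486968994140625? YES
  n = 5393: C(5393, 10) = 5687418968154238267170642278008; 5687418968154238267170642278008 < 5684341886080801486968994140625? NO
  n = 5394: C(5394, 10) = 5697982524930156243149785372878; 5697982524930156243149785372878 < 5684341886080801486968994140625? NO
  n = 5395: C(5395, 10) = 5708563736675616143322765475706; 5708563736675616143322765475706 < 5684341886080801486968994140625? NO
The largest n with C(n, 10) < 5684341886080801486968994140625 is n = 5392 (where E[X] = 5676873040158402483252283957448/5684341886080801486968994140625 ≈ 0.99869). Hence R_5(10) > 5392, i.e. R_5(10) ≥ 5393.

Largest n = 5392; hence R_5(10) > 5392.


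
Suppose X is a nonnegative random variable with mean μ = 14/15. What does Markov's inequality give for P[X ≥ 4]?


μ = E[X] = 14/15, a = 4.
Markov: P[X ≥ 4] ≤ μ/a = (14/15)/4 = 7/30.
Numerically: ≈ 0.2333.
(Since a = 4 > μ = 0.9333, the bound 7/30 is < 1 and informative.)

P[X ≥ 4] ≤ 7/30 ≈ 0.2333.


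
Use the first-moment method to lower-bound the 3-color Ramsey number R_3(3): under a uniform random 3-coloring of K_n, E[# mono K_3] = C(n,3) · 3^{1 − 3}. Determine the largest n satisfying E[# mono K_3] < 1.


We need C(n, 3) · 3^{1 − 3} < 1, i.e. C(n, 3) < 3^{3 − 1} = 9.
Check values of n near the boundary:
  n = 3: C(3, 3) = 1; 1 < 9? YES
  n = 4: C(4, 3) = 4; 4 < 9? YES
  n = 5: C(5, 3) = 10; 10 < 9? NO
  n = 6: C(6, 3) = 20; 20 < 9? NO
The largest n with C(n, 3) < 9 is n = 4 (where E[X] = 4/9 ≈ 0.4444444). Hence R_3(3) > 4, i.e. R_3(3) ≥ 5.

Largest n = 4; hence R_3(3) > 4.


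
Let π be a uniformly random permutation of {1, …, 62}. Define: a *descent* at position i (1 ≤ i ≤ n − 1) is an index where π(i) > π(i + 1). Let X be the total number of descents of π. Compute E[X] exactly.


Write X = Σ X_I over i = 1, …, 61, with X_I the indicator of one descent.
There are 61 indicators.
For each fixed i, the pair (π(i), π(i+1)) is a uniformly random ordered pair of distinct values from {1, …, 62}; by symmetry P[π(i) > π(i+1)] = 1/2.
By linearity: E[X] = 61 · (1/2) = (62 − 1) · (1/2) = 61/2 ≈ 30.500.

E[X] = 61/2 = 30.500.


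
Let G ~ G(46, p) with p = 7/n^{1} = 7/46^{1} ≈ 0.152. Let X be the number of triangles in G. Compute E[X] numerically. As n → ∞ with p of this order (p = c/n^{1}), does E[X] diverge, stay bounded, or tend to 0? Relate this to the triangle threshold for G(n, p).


Number of potential triangles: C(46, 3) = 15180.
Each occurs with probability p³ ≈ (0.152)³ ≈ 3.52388e-03.
By linearity: E[X] = C(46, 3)·p³ ≈ 15180 · 3.52388e-03 ≈ 53.492.
Here α = 1, so p = 7/n is exactly at the triangle threshold p ~ 1/n. Asymptotically E[X] → c³/6 = 7³/6 = 343/6 ≈ 57.167, a bounded constant. In this regime the triangle count is asymptotically Poisson(c³/6).

E[X] ≈ 53.492; in regime p = Θ(1/n^{1}) E[X] stays bounded (at the triangle threshold p ~ 1/n).


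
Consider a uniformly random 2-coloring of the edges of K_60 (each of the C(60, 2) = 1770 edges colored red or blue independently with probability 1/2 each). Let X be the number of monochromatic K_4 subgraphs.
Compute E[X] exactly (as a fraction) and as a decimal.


Let X = Σ_S X_S over the C(60, 4) = 487635 subsets S of size 4, where X_S = 1 if the K_4 on S is monochromatic.
For a fixed S, the K_4 on S has C(4, 2) = 6 edges. P[all 6 edges red] = (1/2)^6, and likewise for blue, so P[monochromatic] = 2·(1/2)^6 = 2^{1 − 6} = 1/32.
By linearity of expectation: E[X] = C(60, 4) · 2^{1 − 6} = 487635 · 1/32 = 487635/32.
Numerically: E[X] ≈ 15238.5938.

E[X] = C(60,4)·2^(1−C(4,2)) = 487635/32 ≈ 15238.5938.


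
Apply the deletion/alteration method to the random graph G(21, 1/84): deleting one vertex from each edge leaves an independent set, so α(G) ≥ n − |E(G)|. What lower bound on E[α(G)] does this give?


E[|E(G)|] = C(21, 2)·p = 210 · (1/84) = 5/2.
E[α(G)] ≥ n − E[|E(G)|] = 21 − 5/2 = 37/2.
Numerically: ≈ 18.500.
(This is only a lower bound; the true E[α(G)] may be larger.)

E[α(G)] ≥ 37/2 ≈ 18.500.


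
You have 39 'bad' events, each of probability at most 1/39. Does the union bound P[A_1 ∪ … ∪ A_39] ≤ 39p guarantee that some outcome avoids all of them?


Union bound: P[∪_{i=1}^{39} A_i] ≤ Σ_i P[A_i] ≤ 39·p = 39·(1/39) = 1.
Numerically: 1 ≈ 1.0000000.
Is 1 < 1? NO.
Since the bound 1 is ≥ 1, the union bound is uninformative here; it does NOT by itself certify existence.

39·p = 1 ≈ 1.0000000; existence NOT certified by the union bound.


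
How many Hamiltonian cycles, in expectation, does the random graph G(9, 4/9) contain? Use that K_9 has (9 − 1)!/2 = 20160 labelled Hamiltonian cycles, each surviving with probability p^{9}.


K_9 has (9 − 1)!/2 = 20160 labelled Hamiltonian cycles.
For each such Hamiltonian cycle H, let X_H = 1 if all 9 edges of H are present in G. Then P[X_H = 1] = p^{9} = (4/9)^{9} = 262144/387420489.
By linearity: E[X] = Σ_H E[X_H] = 20160 · p^{9} = 20160 · 262144/387420489 = 587202560/43046721.
Numerically: E[X] ≈ 13.6.

E[X] = 20160 · (4/9)^{9} = 587202560/43046721 ≈ 13.6.


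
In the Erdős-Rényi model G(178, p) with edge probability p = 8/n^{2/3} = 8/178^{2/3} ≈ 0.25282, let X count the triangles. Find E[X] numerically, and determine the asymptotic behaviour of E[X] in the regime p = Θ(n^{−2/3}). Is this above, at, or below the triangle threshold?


Number of potential triangles: C(178, 3) = 924176.
Each occurs with probability p³ ≈ (0.25282)³ ≈ 1.6159576e-02.
By linearity: E[X] = C(178, 3)·p³ ≈ 924176 · 1.6159576e-02 ≈ 14934.29213.
Since α = 2/3 < 1, p = c/n^{2/3} ≫ 1/n is above the triangle threshold p ~ 1/n. Asymptotically E[X] ~ (c³/6)·n^{3(1−α)} = (8³/6)·n^{1} → ∞; triangles are abundant w.h.p.

E[X] ≈ 14934.29213; in regime p = Θ(1/n^{2/3}) E[X] diverges (above the triangle threshold p ~ 1/n).


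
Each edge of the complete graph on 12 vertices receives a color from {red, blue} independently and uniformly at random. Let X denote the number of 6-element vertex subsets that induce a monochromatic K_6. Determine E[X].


Let X = Σ_S X_S over the C(12, 6) = 924 subsets S of size 6, where X_S = 1 if the K_6 on S is monochromatic.
For a fixed S, the K_6 on S has C(6, 2) = 15 edges. P[all 15 edges red] = (1/2)^15, and likewise for blue, so P[monochromatic] = 2·(1/2)^15 = 2^{1 − 15} = 1/16384.
Summing: E[X] = C(12, 6) · 2^{1 − 15} = 924 · 1/16384 = 231/4096.
Numerically: E[X] ≈ 0.056396.

E[X] = C(12,6)·2^(1−C(6,2)) = 231/4096 ≈ 0.056396.


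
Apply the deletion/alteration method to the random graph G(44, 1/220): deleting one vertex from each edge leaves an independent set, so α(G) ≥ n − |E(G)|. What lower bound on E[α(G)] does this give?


E[|E(G)|] = C(44, 2)·p = 946 · (1/220) = 43/10.
E[α(G)] ≥ n − E[|E(G)|] = 44 − 43/10 = 397/10.
Numerically: ≈ 39.700.
(This is only a lower bound; the true E[α(G)] may be larger.)

E[α(G)] ≥ 397/10 ≈ 39.700.


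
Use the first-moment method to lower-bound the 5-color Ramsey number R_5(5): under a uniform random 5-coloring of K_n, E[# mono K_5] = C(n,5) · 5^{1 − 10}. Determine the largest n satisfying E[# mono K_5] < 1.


We need C(n, 5) · 5^{1 − 10} < 1, i.e. C(n, 5) < 5^{10 − 1} = 1953125.
Check values of n near the boundary:
  n = 48: C(48, 5) = 1712304; 1712304 < 1953125? YES
  n = 49: C(49, 5) = 1906884; 1906884 < 1953125? YES
  n = 50: C(50, 5) = 2118760; 2118760 < 1953125? NO
  n = 51: C(51, 5) = 2349060; 2349060 < 1953125? NO
The largest n with C(n, 5) < 1953125 is n = 49 (where E[X] = 1906884/1953125 ≈ 0.9763246). Hence R_5(5) > 49, i.e. R_5(5) ≥ 50.

Largest n = 49; hence R_5(5) > 49.


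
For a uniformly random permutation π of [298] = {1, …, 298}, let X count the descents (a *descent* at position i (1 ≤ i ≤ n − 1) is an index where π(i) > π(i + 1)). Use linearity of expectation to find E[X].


Write X = Σ X_I over i = 1, …, 297, with X_I the indicator of one descent.
There are 297 indicators.
For each fixed i, the pair (π(i), π(i+1)) is a uniformly random ordered pair of distinct values from {1, …, 298}; by symmetry P[π(i) > π(i+1)] = 1/2.
By linearity: E[X] = 297 · (1/2) = (298 − 1) · (1/2) = 297/2 ≈ 148.50000.

E[X] = 297/2 = 148.50000.


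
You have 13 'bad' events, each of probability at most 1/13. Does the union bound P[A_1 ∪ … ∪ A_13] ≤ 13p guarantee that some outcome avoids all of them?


Union bound: P[∪_{i=1}^{13} A_i] ≤ Σ_i P[A_i] ≤ 13·p = 13·(1/13) = 1.
Numerically: 1 ≈ 1.00000.
Is 1 < 1? NO.
Since the bound 1 is ≥ 1, the union bound is uninformative here; it does NOT by itself certify existence.

13·p = 1 ≈ 1.00000; existence NOT certified by the union bound.


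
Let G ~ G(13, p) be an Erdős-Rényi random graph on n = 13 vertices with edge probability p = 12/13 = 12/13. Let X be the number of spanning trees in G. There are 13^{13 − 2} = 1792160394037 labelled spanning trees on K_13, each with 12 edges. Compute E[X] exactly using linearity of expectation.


K_13 has 13^{13 − 2} = 1792160394037 labelled spanning trees.
For each such spanning tree H, let X_H = 1 if all 12 edges of H are present in G. Then P[X_H = 1] = p^{12} = (12/13)^{12} = 8916100448256/23298085122481.
By linearity: E[X] = Σ_H E[X_H] = 1792160394037 · p^{12} = 1792160394037 · 8916100448256/23298085122481 = 8916100448256/13.
Numerically: E[X] ≈ 6.8585e+11.

E[X] = 1792160394037 · (12/13)^{12} = 8916100448256/13 ≈ 6.8585e+11.


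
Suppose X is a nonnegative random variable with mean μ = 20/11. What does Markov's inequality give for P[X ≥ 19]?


μ = E[X] = 20/11, a = 19.
Markov: P[X ≥ 19] ≤ μ/a = (20/11)/19 = 20/209.
Numerically: ≈ 0.095694.
(Since a = 19 > μ = 1.818182, the bound 20/209 is < 1 and informative.)

P[X ≥ 19] ≤ 20/209 ≈ 0.095694.


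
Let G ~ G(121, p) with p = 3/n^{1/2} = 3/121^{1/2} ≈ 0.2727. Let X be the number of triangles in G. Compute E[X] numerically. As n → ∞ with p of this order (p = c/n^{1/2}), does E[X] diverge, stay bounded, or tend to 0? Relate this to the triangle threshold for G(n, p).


Number of potential triangles: C(121, 3) = 287980.
Each occurs with probability p³ ≈ (0.2727)³ ≈ 2.028550e-02.
By linearity: E[X] = C(121, 3)·p³ ≈ 287980 · 2.028550e-02 ≈ 5841.8182.
Since α = 1/2 < 1, p = c/n^{1/2} ≫ 1/n is above the triangle threshold p ~ 1/n. Asymptotically E[X] ~ (c³/6)·n^{3(1−α)} = (3³/6)·n^{1.5} → ∞; triangles are abundant w.h.p.

E[X] ≈ 5841.8182; in regime p = Θ(1/n^{1/2}) E[X] diverges (above the triangle threshold p ~ 1/n).


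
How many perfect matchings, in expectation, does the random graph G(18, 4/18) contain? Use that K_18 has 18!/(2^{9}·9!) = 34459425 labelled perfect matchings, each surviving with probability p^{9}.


K_18 has 18!/(2^{9}·9!) = 34459425 labelled perfect matchings.
For each such perfect matching H, let X_H = 1 if all 9 edges of H are present in G. Then P[X_H = 1] = p^{9} = (2/9)^{9} = 512/387420489.
By linearity of expectation: E[X] = Σ_H E[X_H] = 34459425 · p^{9} = 34459425 · 512/387420489 = 217817600/4782969.
Numerically: E[X] ≈ 45.54.

E[X] = 34459425 · (2/9)^{9} = 217817600/4782969 ≈ 45.54.


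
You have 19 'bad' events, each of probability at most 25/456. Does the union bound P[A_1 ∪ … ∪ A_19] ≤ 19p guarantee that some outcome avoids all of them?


Union bound: P[∪_{i=1}^{19} A_i] ≤ Σ_i P[A_i] ≤ 19·p = 19·(25/456) = 25/24.
Numerically: 25/24 ≈ 1.04167.
Is 25/24 < 1? NO.
Since the bound 25/24 is ≥ 1, the union bound is uninformative here; it does NOT by itself certify existence.

19·p = 25/24 ≈ 1.04167; existence NOT certified by the union bound.


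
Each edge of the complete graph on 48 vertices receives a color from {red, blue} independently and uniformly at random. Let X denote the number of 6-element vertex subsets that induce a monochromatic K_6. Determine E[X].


Let X = Σ_S X_S over the C(48, 6) = 12271512 subsets S of size 6, where X_S = 1 if the K_6 on S is monochromatic.
For a fixed S, the K_6 on S has C(6, 2) = 15 edges. P[all 15 edges red] = (1/2)^15, and likewise for blue, so P[monochromatic] = 2·(1/2)^15 = 2^{1 − 15} = 1/16384.
Summing: E[X] = C(48, 6) · 2^{1 − 15} = 12271512 · 1/16384 = 1533939/2048.
Numerically: E[X] ≈ 748.99365.

E[X] = C(48,6)·2^(1−C(6,2)) = 1533939/2048 ≈ 748.99365.


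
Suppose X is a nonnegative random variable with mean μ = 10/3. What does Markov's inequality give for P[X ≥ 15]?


μ = E[X] = 10/3, a = 15.
Markov: P[X ≥ 15] ≤ μ/a = (10/3)/15 = 2/9.
Numerically: ≈ 0.2222.
(Since a = 15 > μ = 3.3333, the bound 2/9 is < 1 and informative.)

P[X ≥ 15] ≤ 2/9 ≈ 0.2222.


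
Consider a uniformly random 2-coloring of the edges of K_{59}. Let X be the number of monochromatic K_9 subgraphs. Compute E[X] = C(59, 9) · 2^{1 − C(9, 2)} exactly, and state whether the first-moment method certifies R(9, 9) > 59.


E[X] = C(59, 9) · 2^{1 − 36} = 12565671261 · 2^{−35} = 12565671261/34359738368.
As a reduced fraction: E[X] = 12565671261/34359738368 ≈ 0.366.
Is E[X] < 1? YES.
Since E[X] < 1, there exists a 2-coloring of K_{59} with no monochromatic K_9; hence R(9, 9) > 59.

E[X] = 12565671261/34359738368 ≈ 0.366; E[X] < 1, so R(9, 9) > 59.


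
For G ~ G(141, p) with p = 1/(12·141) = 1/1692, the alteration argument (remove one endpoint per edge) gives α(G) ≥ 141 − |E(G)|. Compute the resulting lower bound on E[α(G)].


E[|E(G)|] = C(141, 2)·p = 9870 · (1/1692) = 35/6.
E[α(G)] ≥ n − E[|E(G)|] = 141 − 35/6 = 811/6.
Numerically: ≈ 135.166667.
(This is only a lower bound; the true E[α(G)] may be larger.)

E[α(G)] ≥ 811/6 ≈ 135.166667.


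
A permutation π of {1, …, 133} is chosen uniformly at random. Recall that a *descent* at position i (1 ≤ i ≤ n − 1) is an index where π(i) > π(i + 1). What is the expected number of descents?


Write X = Σ X_I over i = 1, …, 132, with X_I the indicator of one descent.
There are 132 indicators.
For each fixed i, the pair (π(i), π(i+1)) is a uniformly random ordered pair of distinct values from {1, …, 133}; by symmetry P[π(i) > π(i+1)] = 1/2.
By linearity: E[X] = 132 · (1/2) = (133 − 1) · (1/2) = 66 ≈ 66.000000.

E[X] = 66 = 66.000000.


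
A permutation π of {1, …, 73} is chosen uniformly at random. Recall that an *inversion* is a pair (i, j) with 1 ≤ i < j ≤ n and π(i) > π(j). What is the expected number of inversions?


Write X = Σ X_I over the C(73, 2) = 2628 pairs i < j, with X_I the indicator of one inversion.
There are 2628 indicators.
For each fixed pair i < j, the values π(i) and π(j) are two distinct elements of {1, …, 73} in uniformly random order; by symmetry P[π(i) > π(j)] = 1/2.
By linearity: E[X] = 2628 · (1/2) = C(73, 2) · (1/2) = 2628/2 = 1314 ≈ 1314.0000.

E[X] = 1314 = 1314.0000.


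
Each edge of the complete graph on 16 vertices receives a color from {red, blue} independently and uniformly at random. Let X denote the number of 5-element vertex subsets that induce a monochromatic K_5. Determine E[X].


Let X = Σ_S X_S over the C(16, 5) = 4368 subsets S of size 5, where X_S = 1 if the K_5 on S is monochromatic.
For a fixed S, the K_5 on S has C(5, 2) = 10 edges. P[all 10 edges red] = (1/2)^10, and likewise for blue, so P[monochromatic] = 2·(1/2)^10 = 2^{1 − 10} = 1/512.
By linearity of expectation: E[X] = C(16, 5) · 2^{1 − 10} = 4368 · 1/512 = 273/32.
Numerically: E[X] ≈ 8.53125.

E[X] = C(16,5)·2^(1−C(5,2)) = 273/32 ≈ 8.53125.


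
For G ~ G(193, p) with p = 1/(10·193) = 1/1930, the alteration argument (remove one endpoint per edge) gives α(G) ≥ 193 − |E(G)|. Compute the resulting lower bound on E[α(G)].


E[|E(G)|] = C(193, 2)·p = 18528 · (1/1930) = 48/5.
E[α(G)] ≥ n − E[|E(G)|] = 193 − 48/5 = 917/5.
Numerically: ≈ 183.4000.
(This is only a lower bound; the true E[α(G)] may be larger.)

E[α(G)] ≥ 917/5 ≈ 183.4000.


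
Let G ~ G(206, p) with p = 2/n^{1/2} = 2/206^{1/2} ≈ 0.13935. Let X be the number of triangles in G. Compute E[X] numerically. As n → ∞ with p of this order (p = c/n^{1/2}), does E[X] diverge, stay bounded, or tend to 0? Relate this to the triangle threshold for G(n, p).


Number of potential triangles: C(206, 3) = 1435820.
Each occurs with probability p³ ≈ (0.13935)³ ≈ 2.7057593e-03.
By linearity: E[X] = C(206, 3)·p³ ≈ 1435820 · 2.7057593e-03 ≈ 3884.98329.
Since α = 1/2 < 1, p = c/n^{1/2} ≫ 1/n is above the triangle threshold p ~ 1/n. Asymptotically E[X] ~ (c³/6)·n^{3(1−α)} = (2³/6)·n^{1.5} → ∞; triangles are abundant w.h.p.

E[X] ≈ 3884.98329; in regime p = Θ(1/n^{1/2}) E[X] diverges (above the triangle threshold p ~ 1/n).


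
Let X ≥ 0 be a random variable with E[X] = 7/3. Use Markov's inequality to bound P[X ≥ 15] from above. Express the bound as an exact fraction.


μ = E[X] = 7/3, a = 15.
Markov: P[X ≥ 15] ≤ μ/a = (7/3)/15 = 7/45.
Numerically: ≈ 0.156.
(Since a = 15 > μ = 2.333, the bound 7/45 is < 1 and informative.)

P[X ≥ 15] ≤ 7/45 ≈ 0.156.


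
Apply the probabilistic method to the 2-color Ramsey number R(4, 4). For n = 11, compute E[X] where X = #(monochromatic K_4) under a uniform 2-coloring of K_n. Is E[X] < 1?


E[X] = C(11, 4) · 2^{1 − 6} = 330 · 2^{−5} = 330/32.
As a reduced fraction: E[X] = 165/16 ≈ 10.3125.
Is E[X] < 1? NO.
Since E[X] ≥ 1, the first-moment bound is inconclusive at n = 11; it does NOT by itself certify R(4, 4) > 11.

E[X] = 165/16 ≈ 10.3125; E[X] ≥ 1; first-moment method inconclusive here.


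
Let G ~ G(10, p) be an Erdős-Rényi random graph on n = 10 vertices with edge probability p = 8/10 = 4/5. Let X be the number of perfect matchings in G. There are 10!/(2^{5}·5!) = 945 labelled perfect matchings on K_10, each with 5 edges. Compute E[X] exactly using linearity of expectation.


K_10 has 10!/(2^{5}·5!) = 945 labelled perfect matchings.
For each such perfect matching H, let X_H = 1 if all 5 edges of H are present in G. Then P[X_H = 1] = p^{5} = (4/5)^{5} = 1024/3125.
By linearity of expectation: E[X] = Σ_H E[X_H] = 945 · p^{5} = 945 · 1024/3125 = 193536/625.
Numerically: E[X] ≈ 309.7.

E[X] = 945 · (4/5)^{5} = 193536/625 ≈ 309.7.


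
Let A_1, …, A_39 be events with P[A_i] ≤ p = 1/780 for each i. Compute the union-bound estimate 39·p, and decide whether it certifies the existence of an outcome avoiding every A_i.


Union bound: P[∪_{i=1}^{39} A_i] ≤ Σ_i P[A_i] ≤ 39·p = 39·(1/780) = 1/20.
Numerically: 1/20 ≈ 0.050000.
Is 1/20 < 1? YES.
Since P[∪ A_i] ≤ 1/20 < 1, the complement has P[∩ A_i^c] ≥ 1 − 1/20 = 19/20 > 0, so some outcome avoids every A_i.

39·p = 1/20 ≈ 0.050000; existence CERTIFIED by the union bound.


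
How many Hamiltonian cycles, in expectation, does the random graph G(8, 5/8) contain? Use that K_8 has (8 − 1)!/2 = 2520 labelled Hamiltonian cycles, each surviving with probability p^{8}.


K_8 has (8 − 1)!/2 = 2520 labelled Hamiltonian cycles.
For each such Hamiltonian cycle H, let X_H = 1 if all 8 edges of H are present in G. Then P[X_H = 1] = p^{8} = (5/8)^{8} = 390625/16777216.
By linearity: E[X] = Σ_H E[X_H] = 2520 · p^{8} = 2520 · 390625/16777216 = 123046875/2097152.
Numerically: E[X] ≈ 58.67.

E[X] = 2520 · (5/8)^{8} = 123046875/2097152 ≈ 58.67.


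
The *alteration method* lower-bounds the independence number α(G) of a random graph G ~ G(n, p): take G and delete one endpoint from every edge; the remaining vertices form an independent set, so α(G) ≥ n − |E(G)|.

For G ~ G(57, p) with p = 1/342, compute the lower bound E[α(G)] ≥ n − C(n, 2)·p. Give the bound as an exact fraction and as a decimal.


E[|E(G)|] = C(57, 2)·p = 1596 · (1/342) = 14/3.
E[α(G)] ≥ n − E[|E(G)|] = 57 − 14/3 = 157/3.
Numerically: ≈ 52.3333.
(This is only a lower bound; the true E[α(G)] may be larger.)

E[α(G)] ≥ 157/3 ≈ 52.3333.


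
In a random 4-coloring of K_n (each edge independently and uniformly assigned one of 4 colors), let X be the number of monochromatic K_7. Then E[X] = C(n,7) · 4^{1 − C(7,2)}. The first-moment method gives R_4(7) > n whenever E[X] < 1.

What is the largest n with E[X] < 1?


We need C(n, 7) · 4^{1 − 21} < 1, i.e. C(n, 7) < 4^{21 − 1} = 1099511627776.
Check values of n near the boundary:
  n = 175: C(175, 7) = 883208107275; 883208107275 < 1099511627776? YES
  n = 176: C(176, 7) = 919790691600; 919790691600 < 1099511627776? YES
  n = 177: C(177, 7) = 957664425960; 957664425960 < 1099511627776? YES
  n = 178: C(178, 7) = 996867063280; 996867063280 < 1099511627776? YES
  n = 179: C(179, 7) = 1037437234460; 1037437234460 < 1099511627776? YES
  n = 180: C(180, 7) = 1079414463600; 1079414463600 < 1099511627776? YES
  n = 181: C(181, 7) = 1122839183400; 1122839183400 < 1099511627776? NO
  n = 182: C(182, 7) = 1167752750736; 1167752750736 < 1099511627776? NO
The largest n with C(n, 7) < 1099511627776 is n = 180 (where E[X] = 67463403975/68719476736 ≈ 0.981722). Hence R_4(7) > 180, i.e. R_4(7) ≥ 181.

Largest n = 180; hence R_4(7) > 180.


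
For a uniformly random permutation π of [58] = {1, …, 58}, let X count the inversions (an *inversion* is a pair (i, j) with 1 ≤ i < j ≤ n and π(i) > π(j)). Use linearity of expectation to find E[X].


Write X = Σ X_I over the C(58, 2) = 1653 pairs i < j, with X_I the indicator of one inversion.
There are 1653 indicators.
For each fixed pair i < j, the values π(i) and π(j) are two distinct elements of {1, …, 58} in uniformly random order; by symmetry P[π(i) > π(j)] = 1/2.
By linearity: E[X] = 1653 · (1/2) = C(58, 2) · (1/2) = 1653/2 = 1653/2 ≈ 826.500.

E[X] = 1653/2 = 826.500.


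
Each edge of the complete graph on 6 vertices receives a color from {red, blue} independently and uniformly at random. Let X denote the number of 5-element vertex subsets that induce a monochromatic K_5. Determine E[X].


Let X = Σ_S X_S over the C(6, 5) = 6 subsets S of size 5, where X_S = 1 if the K_5 on S is monochromatic.
For a fixed S, the K_5 on S has C(5, 2) = 10 edges. P[all 10 edges red] = (1/2)^10, and likewise for blue, so P[monochromatic] = 2·(1/2)^10 = 2^{1 − 10} = 1/512.
By linearity of expectation: E[X] = C(6, 5) · 2^{1 − 10} = 6 · 1/512 = 3/256.
Numerically: E[X] ≈ 0.0117.

E[X] = C(6,5)·2^(1−C(5,2)) = 3/256 ≈ 0.0117.


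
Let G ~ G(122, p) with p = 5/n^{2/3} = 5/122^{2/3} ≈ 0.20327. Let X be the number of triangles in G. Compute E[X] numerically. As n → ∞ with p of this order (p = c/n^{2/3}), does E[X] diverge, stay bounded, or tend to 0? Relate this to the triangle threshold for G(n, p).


Number of potential triangles: C(122, 3) = 295240.
Each occurs with probability p³ ≈ (0.20327)³ ≈ 8.3982800e-03.
By linearity: E[X] = C(122, 3)·p³ ≈ 295240 · 8.3982800e-03 ≈ 2479.50820.
Since α = 2/3 < 1, p = c/n^{2/3} ≫ 1/n is above the triangle threshold p ~ 1/n. Asymptotically E[X] ~ (c³/6)·n^{3(1−α)} = (5³/6)·n^{1} → ∞; triangles are abundant w.h.p.

E[X] ≈ 2479.50820; in regime p = Θ(1/n^{2/3}) E[X] diverges (above the triangle threshold p ~ 1/n).


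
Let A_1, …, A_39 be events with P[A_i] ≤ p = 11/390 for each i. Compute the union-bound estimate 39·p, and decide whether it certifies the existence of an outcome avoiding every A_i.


Union bound: P[∪_{i=1}^{39} A_i] ≤ Σ_i P[A_i] ≤ 39·p = 39·(11/390) = 11/10.
Numerically: 11/10 ≈ 1.100.
Is 11/10 < 1? NO.
Since the bound 11/10 is ≥ 1, the union bound is uninformative here; it does NOT by itself certify existence.

39·p = 11/10 ≈ 1.100; existence NOT certified by the union bound.


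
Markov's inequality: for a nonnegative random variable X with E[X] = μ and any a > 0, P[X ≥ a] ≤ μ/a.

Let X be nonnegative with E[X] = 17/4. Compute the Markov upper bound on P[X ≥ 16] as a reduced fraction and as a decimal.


μ = E[X] = 17/4, a = 16.
Markov: P[X ≥ 16] ≤ μ/a = (17/4)/16 = 17/64.
Numerically: ≈ 0.265625.
(Since a = 16 > μ = 4.250000, the bound 17/64 is < 1 and informative.)

P[X ≥ 16] ≤ 17/64 ≈ 0.265625.


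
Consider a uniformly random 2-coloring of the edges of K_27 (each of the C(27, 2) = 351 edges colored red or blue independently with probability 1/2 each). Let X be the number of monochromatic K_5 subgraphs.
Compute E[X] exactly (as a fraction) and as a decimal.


Let X = Σ_S X_S over the C(27, 5) = 80730 subsets S of size 5, where X_S = 1 if the K_5 on S is monochromatic.
For a fixed S, the K_5 on S has C(5, 2) = 10 edges. P[all 10 edges red] = (1/2)^10, and likewise for blue, so P[monochromatic] = 2·(1/2)^10 = 2^{1 − 10} = 1/512.
By linearity: E[X] = C(27, 5) · 2^{1 − 10} = 80730 · 1/512 = 40365/256.
Numerically: E[X] ≈ 157.67578.

E[X] = C(27,5)·2^(1−C(5,2)) = 40365/256 ≈ 157.67578.


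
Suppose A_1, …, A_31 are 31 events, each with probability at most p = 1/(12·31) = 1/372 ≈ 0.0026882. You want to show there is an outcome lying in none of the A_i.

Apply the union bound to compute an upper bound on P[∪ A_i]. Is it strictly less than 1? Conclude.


Union bound: P[∪_{i=1}^{31} A_i] ≤ Σ_i P[A_i] ≤ 31·p = 31·(1/372) = 1/12.
Numerically: 1/12 ≈ 0.0833333.
Is 1/12 < 1? YES.
Since P[∪ A_i] ≤ 1/12 < 1, the complement has P[∩ A_i^c] ≥ 1 − 1/12 = 11/12 > 0, so some outcome avoids every A_i.

31·p = 1/12 ≈ 0.0833333; existence CERTIFIED by the union bound.


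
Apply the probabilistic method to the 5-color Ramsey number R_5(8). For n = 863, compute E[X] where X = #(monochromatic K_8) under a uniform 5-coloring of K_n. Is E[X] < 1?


E[X] = C(863, 8) · 5^{1 − 28} = 7386423071602617757 · 5^{−27} = 7386423071602617757/7450580596923828125.
As a reduced fraction: E[X] = 7386423071602617757/7450580596923828125 ≈ 0.9914.
Is E[X] < 1? YES.
Since E[X] < 1, there exists a 5-coloring of K_{863} with no monochromatic K_8; hence R_5(8) > 863.

E[X] = 7386423071602617757/7450580596923828125 ≈ 0.9914; E[X] < 1, so R_5(8) > 863.


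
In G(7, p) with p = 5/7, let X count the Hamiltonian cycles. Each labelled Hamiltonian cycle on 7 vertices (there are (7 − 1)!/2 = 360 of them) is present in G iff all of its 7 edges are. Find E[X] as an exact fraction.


K_7 has (7 − 1)!/2 = 360 labelled Hamiltonian cycles.
For each such Hamiltonian cycle H, let X_H = 1 if all 7 edges of H are present in G. Then P[X_H = 1] = p^{7} = (5/7)^{7} = 78125/823543.
By linearity of expectation: E[X] = Σ_H E[X_H] = 360 · p^{7} = 360 · 78125/823543 = 28125000/823543.
Numerically: E[X] ≈ 34.2.

E[X] = 360 · (5/7)^{7} = 28125000/823543 ≈ 34.2.


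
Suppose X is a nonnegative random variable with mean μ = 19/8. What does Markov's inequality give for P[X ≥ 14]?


μ = E[X] = 19/8, a = 14.
Markov: P[X ≥ 14] ≤ μ/a = (19/8)/14 = 19/112.
Numerically: ≈ 0.170.
(Since a = 14 > μ = 2.375, the bound 19/112 is < 1 and informative.)

P[X ≥ 14] ≤ 19/112 ≈ 0.170.


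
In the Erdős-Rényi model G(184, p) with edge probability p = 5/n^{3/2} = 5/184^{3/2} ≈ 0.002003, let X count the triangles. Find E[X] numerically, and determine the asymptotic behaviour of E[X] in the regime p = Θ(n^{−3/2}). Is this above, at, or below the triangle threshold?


Number of potential triangles: C(184, 3) = 1021384.
Each occurs with probability p³ ≈ (0.002003)³ ≈ 8.039514e-09.
By linearity: E[X] = C(184, 3)·p³ ≈ 1021384 · 8.039514e-09 ≈ 0.0082.
Since α = 3/2 > 1, p = c/n^{3/2} = o(1/n) is below the triangle threshold p ~ 1/n. Asymptotically E[X] ~ (c³/6)·n^{3(1−α)} = (5³/6)·n^{-1.5} → 0, so by Markov's inequality G has no triangles w.h.p.

E[X] ≈ 0.0082; in regime p = Θ(1/n^{3/2}) E[X] tends to 0 (below the triangle threshold p ~ 1/n).
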